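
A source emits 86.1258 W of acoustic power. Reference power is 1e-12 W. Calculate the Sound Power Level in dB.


Given values:
  W = 86.1258 W
  W_ref = 1e-12 W
Formula: SWL = 10 * log10(W / W_ref)
Compute ratio: W / W_ref = 86125800000000
Compute log10: log10(86125800000000) = 13.935133
Multiply: SWL = 10 * 13.935133 = 139.35

139.35 dB


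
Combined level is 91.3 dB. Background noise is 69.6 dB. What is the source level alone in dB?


Given values:
  L_total = 91.3 dB, L_bg = 69.6 dB
Formula: L_source = 10 * log10(10^(L_total/10) - 10^(L_bg/10))
Convert to linear:
  10^(91.3/10) = 1348962882.5917
  10^(69.6/10) = 9120108.3936
Difference: 1348962882.5917 - 9120108.3936 = 1339842774.1981
L_source = 10 * log10(1339842774.1981) = 91.27

91.27 dB


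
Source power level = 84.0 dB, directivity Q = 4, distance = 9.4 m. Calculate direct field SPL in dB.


Given values:
  Lw = 84.0 dB, Q = 4, r = 9.4 m
Formula: SPL = Lw + 10 * log10(Q / (4 * pi * r^2))
Compute 4 * pi * r^2 = 4 * pi * 9.4^2 = 1110.3645
Compute Q / denom = 4 / 1110.3645 = 0.00360242
Compute 10 * log10(0.00360242) = -24.4341
SPL = 84.0 + (-24.4341) = 59.57

59.57 dB


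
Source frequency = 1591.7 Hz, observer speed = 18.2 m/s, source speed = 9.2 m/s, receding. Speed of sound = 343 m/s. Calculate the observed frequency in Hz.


Given values:
  f_s = 1591.7 Hz, v_o = 18.2 m/s, v_s = 9.2 m/s
  Direction: receding
Formula: f_o = f_s * (c - v_o) / (c + v_s)
Numerator: c - v_o = 343 - 18.2 = 324.8
Denominator: c + v_s = 343 + 9.2 = 352.2
f_o = 1591.7 * 324.8 / 352.2 = 1467.87

1467.87 Hz


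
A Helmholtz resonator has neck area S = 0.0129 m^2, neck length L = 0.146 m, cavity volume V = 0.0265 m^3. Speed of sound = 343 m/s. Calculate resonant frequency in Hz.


Given values:
  S = 0.0129 m^2, L = 0.146 m, V = 0.0265 m^3, c = 343 m/s
Formula: f = (c / (2*pi)) * sqrt(S / (V * L))
Compute V * L = 0.0265 * 0.146 = 0.003869
Compute S / (V * L) = 0.0129 / 0.003869 = 3.3342
Compute sqrt(3.3342) = 1.825979
Compute c / (2*pi) = 343 / 6.283185 = 54.590148
f = 54.590148 * 1.825979 = 99.68

99.68 Hz


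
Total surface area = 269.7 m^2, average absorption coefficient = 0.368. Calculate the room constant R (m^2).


Given values:
  S = 269.7 m^2, alpha = 0.368
Formula: R = S * alpha / (1 - alpha)
Numerator: 269.7 * 0.368 = 99.2496
Denominator: 1 - 0.368 = 0.632
R = 99.2496 / 0.632 = 157.04

157.04 m^2


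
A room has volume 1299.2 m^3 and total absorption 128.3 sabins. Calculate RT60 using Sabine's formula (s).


Given values:
  V = 1299.2 m^3
  A = 128.3 sabins
Formula: RT60 = 0.161 * V / A
Numerator: 0.161 * 1299.2 = 209.1712
RT60 = 209.1712 / 128.3 = 1.63

1.63 s


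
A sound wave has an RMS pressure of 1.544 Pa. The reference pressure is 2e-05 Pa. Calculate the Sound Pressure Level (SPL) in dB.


Given values:
  p = 1.544 Pa
  p_ref = 2e-05 Pa
Formula: SPL = 20 * log10(p / p_ref)
Compute ratio: p / p_ref = 1.544 / 2e-05 = 77200
Compute log10: log10(77200) = 4.887617
Multiply: SPL = 20 * 4.887617 = 97.75

97.75 dB


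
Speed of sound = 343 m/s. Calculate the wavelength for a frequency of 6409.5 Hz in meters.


Given values:
  c = 343 m/s, f = 6409.5 Hz
Formula: lambda = c / f
lambda = 343 / 6409.5
lambda = 0.0535

0.0535 m


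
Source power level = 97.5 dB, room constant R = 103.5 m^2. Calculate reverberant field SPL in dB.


Given values:
  Lw = 97.5 dB, R = 103.5 m^2
Formula: SPL = Lw + 10 * log10(4 / R)
Compute 4 / R = 4 / 103.5 = 0.038647
Compute 10 * log10(0.038647) = -14.1288
SPL = 97.5 + (-14.1288) = 83.37

83.37 dB


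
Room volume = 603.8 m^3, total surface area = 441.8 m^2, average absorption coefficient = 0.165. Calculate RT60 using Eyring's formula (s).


Given values:
  V = 603.8 m^3, S = 441.8 m^2, alpha = 0.165
Formula: RT60 = 0.161 * V / (-S * ln(1 - alpha))
Compute ln(1 - 0.165) = ln(0.835) = -0.180324
Denominator: -441.8 * -0.180324 = 79.6671
Numerator: 0.161 * 603.8 = 97.2118
RT60 = 97.2118 / 79.6671 = 1.22

1.22 s


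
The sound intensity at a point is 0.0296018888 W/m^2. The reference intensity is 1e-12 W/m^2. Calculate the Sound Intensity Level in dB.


Given values:
  I = 0.0296018888 W/m^2
  I_ref = 1e-12 W/m^2
Formula: SIL = 10 * log10(I / I_ref)
Compute ratio: I / I_ref = 29601888800
Compute log10: log10(29601888800) = 10.471319
Multiply: SIL = 10 * 10.471319 = 104.71

104.71 dB


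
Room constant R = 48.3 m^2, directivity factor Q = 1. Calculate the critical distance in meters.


Given values:
  R = 48.3 m^2, Q = 1
Formula: d_c = 0.141 * sqrt(Q * R)
Compute Q * R = 1 * 48.3 = 48.3
Compute sqrt(48.3) = 6.9498
d_c = 0.141 * 6.9498 = 0.98

0.98 m


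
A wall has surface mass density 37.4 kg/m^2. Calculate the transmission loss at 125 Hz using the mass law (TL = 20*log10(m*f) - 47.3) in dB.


Given values:
  m = 37.4 kg/m^2, f = 125 Hz
Formula: TL = 20 * log10(m * f) - 47.3
Compute m * f = 37.4 * 125 = 4675.0
Compute log10(4675.0) = 3.669782
Compute 20 * 3.669782 = 73.3956
TL = 73.3956 - 47.3 = 26.1

26.1 dB


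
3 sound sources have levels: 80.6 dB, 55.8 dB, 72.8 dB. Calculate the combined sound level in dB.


Formula: L_total = 10 * log10( sum(10^(Li/10)) )
  Source 1: 10^(80.6/10) = 114815362.1497
  Source 2: 10^(55.8/10) = 380189.3963
  Source 3: 10^(72.8/10) = 19054607.1796
Sum of linear values = 134250158.7256
L_total = 10 * log10(134250158.7256) = 81.28

81.28 dB


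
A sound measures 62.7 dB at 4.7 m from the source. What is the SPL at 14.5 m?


Given values:
  SPL1 = 62.7 dB, r1 = 4.7 m, r2 = 14.5 m
Formula: SPL2 = SPL1 - 20 * log10(r2 / r1)
Compute ratio: r2 / r1 = 14.5 / 4.7 = 3.0851
Compute log10: log10(3.0851) = 0.489269
Compute drop: 20 * 0.489269 = 9.7854
SPL2 = 62.7 - 9.7854 = 52.91

52.91 dB


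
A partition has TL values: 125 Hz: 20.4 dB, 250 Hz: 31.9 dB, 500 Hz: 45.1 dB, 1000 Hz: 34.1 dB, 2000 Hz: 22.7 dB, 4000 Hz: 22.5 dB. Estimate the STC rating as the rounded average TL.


Given TL values at each frequency:
  125 Hz: 20.4 dB
  250 Hz: 31.9 dB
  500 Hz: 45.1 dB
  1000 Hz: 34.1 dB
  2000 Hz: 22.7 dB
  4000 Hz: 22.5 dB
Formula: STC ~ round(average of TL values)
Sum = 20.4 + 31.9 + 45.1 + 34.1 + 22.7 + 22.5 = 176.7
Average = 176.7 / 6 = 29.45
Rounded: 29

29


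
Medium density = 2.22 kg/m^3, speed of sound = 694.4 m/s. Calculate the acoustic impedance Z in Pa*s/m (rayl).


Given values:
  rho = 2.22 kg/m^3
  c = 694.4 m/s
Formula: Z = rho * c
Z = 2.22 * 694.4
Z = 1541.57

1541.57 rayl


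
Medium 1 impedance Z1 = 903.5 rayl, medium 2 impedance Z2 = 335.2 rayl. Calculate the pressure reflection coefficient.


Given values:
  Z1 = 903.5 rayl, Z2 = 335.2 rayl
Formula: R = (Z2 - Z1) / (Z2 + Z1)
Numerator: Z2 - Z1 = 335.2 - 903.5 = -568.3
Denominator: Z2 + Z1 = 335.2 + 903.5 = 1238.7
R = -568.3 / 1238.7 = -0.4588

-0.4588


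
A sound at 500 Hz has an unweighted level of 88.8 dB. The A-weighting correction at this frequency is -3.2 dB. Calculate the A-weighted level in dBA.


Given values:
  SPL = 88.8 dB
  A-weighting at 500 Hz = -3.2 dB
Formula: L_A = SPL + A_weight
L_A = 88.8 + (-3.2)
L_A = 85.6

85.6 dBA


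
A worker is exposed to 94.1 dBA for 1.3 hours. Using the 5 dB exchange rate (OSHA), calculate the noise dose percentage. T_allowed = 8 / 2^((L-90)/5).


Given values:
  L = 94.1 dBA, T = 1.3 hours
Formula: T_allowed = 8 / 2^((L - 90) / 5)
Compute exponent: (94.1 - 90) / 5 = 0.82
Compute 2^(0.82) = 1.765406
T_allowed = 8 / 1.765406 = 4.531536 hours
Dose = (T / T_allowed) * 100
Dose = (1.3 / 4.531536) * 100 = 28.69

28.69 %


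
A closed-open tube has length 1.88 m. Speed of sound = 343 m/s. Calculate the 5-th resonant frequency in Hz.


Given values:
  Tube type: closed-open, L = 1.88 m, c = 343 m/s, n = 5
Formula: f_n = (2n - 1) * c / (4 * L)
Compute 2n - 1 = 2*5 - 1 = 9
Compute 4 * L = 4 * 1.88 = 7.52
f = 9 * 343 / 7.52
f = 410.51

410.51 Hz


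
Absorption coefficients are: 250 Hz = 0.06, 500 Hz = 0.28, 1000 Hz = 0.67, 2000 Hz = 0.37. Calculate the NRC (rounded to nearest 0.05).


Given values:
  a_250 = 0.06, a_500 = 0.28
  a_1000 = 0.67, a_2000 = 0.37
Formula: NRC = (a250 + a500 + a1000 + a2000) / 4
Sum = 0.06 + 0.28 + 0.67 + 0.37 = 1.38
NRC = 1.38 / 4 = 0.345
Rounded to nearest 0.05: 0.35

0.35


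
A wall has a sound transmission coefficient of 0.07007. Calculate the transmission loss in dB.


Given values:
  tau = 0.07007
Formula: TL = 10 * log10(1 / tau)
Compute 1 / tau = 1 / 0.07007 = 14.2714
Compute log10(14.2714) = 1.154467
TL = 10 * 1.154467 = 11.54

11.54 dB


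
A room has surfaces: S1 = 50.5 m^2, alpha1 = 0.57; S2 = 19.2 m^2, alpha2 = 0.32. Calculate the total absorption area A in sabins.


Given surfaces:
  Surface 1: 50.5 * 0.57 = 28.785
  Surface 2: 19.2 * 0.32 = 6.144
Formula: A = sum(Si * alpha_i)
A = 28.785 + 6.144
A = 34.93

34.93 sabins


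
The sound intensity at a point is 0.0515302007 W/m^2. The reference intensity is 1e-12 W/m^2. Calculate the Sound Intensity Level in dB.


Given values:
  I = 0.0515302007 W/m^2
  I_ref = 1e-12 W/m^2
Formula: SIL = 10 * log10(I / I_ref)
Compute ratio: I / I_ref = 51530200700
Compute log10: log10(51530200700) = 10.712062
Multiply: SIL = 10 * 10.712062 = 107.12

107.12 dB


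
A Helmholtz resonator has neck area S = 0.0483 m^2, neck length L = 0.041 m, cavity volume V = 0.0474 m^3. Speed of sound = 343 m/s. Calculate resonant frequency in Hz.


Given values:
  S = 0.0483 m^2, L = 0.041 m, V = 0.0474 m^3, c = 343 m/s
Formula: f = (c / (2*pi)) * sqrt(S / (V * L))
Compute V * L = 0.0474 * 0.041 = 0.0019434
Compute S / (V * L) = 0.0483 / 0.0019434 = 24.8533
Compute sqrt(24.8533) = 4.985308
Compute c / (2*pi) = 343 / 6.283185 = 54.590148
f = 54.590148 * 4.985308 = 272.15

272.15 Hz


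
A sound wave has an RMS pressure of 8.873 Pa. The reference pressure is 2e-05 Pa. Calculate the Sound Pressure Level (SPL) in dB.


Given values:
  p = 8.873 Pa
  p_ref = 2e-05 Pa
Formula: SPL = 20 * log10(p / p_ref)
Compute ratio: p / p_ref = 8.873 / 2e-05 = 443650
Compute log10: log10(443650) = 5.64704
Multiply: SPL = 20 * 5.64704 = 112.94

112.94 dB


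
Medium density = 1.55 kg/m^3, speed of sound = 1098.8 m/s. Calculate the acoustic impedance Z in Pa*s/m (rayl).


Given values:
  rho = 1.55 kg/m^3
  c = 1098.8 m/s
Formula: Z = rho * c
Z = 1.55 * 1098.8
Z = 1703.14

1703.14 rayl


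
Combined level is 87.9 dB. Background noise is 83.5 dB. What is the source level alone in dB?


Given values:
  L_total = 87.9 dB, L_bg = 83.5 dB
Formula: L_source = 10 * log10(10^(L_total/10) - 10^(L_bg/10))
Convert to linear:
  10^(87.9/10) = 616595001.8615
  10^(83.5/10) = 223872113.8568
Difference: 616595001.8615 - 223872113.8568 = 392722888.0047
L_source = 10 * log10(392722888.0047) = 85.94

85.94 dB


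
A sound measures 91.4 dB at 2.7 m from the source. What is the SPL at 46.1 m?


Given values:
  SPL1 = 91.4 dB, r1 = 2.7 m, r2 = 46.1 m
Formula: SPL2 = SPL1 - 20 * log10(r2 / r1)
Compute ratio: r2 / r1 = 46.1 / 2.7 = 17.0741
Compute log10: log10(17.0741) = 1.232338
Compute drop: 20 * 1.232338 = 24.6468
SPL2 = 91.4 - 24.6468 = 66.75

66.75 dB


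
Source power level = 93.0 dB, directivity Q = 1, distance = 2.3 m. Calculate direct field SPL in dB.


Given values:
  Lw = 93.0 dB, Q = 1, r = 2.3 m
Formula: SPL = Lw + 10 * log10(Q / (4 * pi * r^2))
Compute 4 * pi * r^2 = 4 * pi * 2.3^2 = 66.4761
Compute Q / denom = 1 / 66.4761 = 0.015043
Compute 10 * log10(0.015043) = -18.2267
SPL = 93.0 + (-18.2267) = 74.77

74.77 dB


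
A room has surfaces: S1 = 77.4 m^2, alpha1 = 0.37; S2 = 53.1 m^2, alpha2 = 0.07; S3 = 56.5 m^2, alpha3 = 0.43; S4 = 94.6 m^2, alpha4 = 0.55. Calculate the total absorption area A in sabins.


Given surfaces:
  Surface 1: 77.4 * 0.37 = 28.638
  Surface 2: 53.1 * 0.07 = 3.717
  Surface 3: 56.5 * 0.43 = 24.295
  Surface 4: 94.6 * 0.55 = 52.03
Formula: A = sum(Si * alpha_i)
A = 28.638 + 3.717 + 24.295 + 52.03
A = 108.68

108.68 sabins


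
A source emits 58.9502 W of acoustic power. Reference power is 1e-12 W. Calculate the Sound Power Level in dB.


Given values:
  W = 58.9502 W
  W_ref = 1e-12 W
Formula: SWL = 10 * log10(W / W_ref)
Compute ratio: W / W_ref = 58950200000000
Compute log10: log10(58950200000000) = 13.770485
Multiply: SWL = 10 * 13.770485 = 137.7

137.7 dB


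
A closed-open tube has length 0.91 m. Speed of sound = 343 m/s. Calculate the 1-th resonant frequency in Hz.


Given values:
  Tube type: closed-open, L = 0.91 m, c = 343 m/s, n = 1
Formula: f_n = (2n - 1) * c / (4 * L)
Compute 2n - 1 = 2*1 - 1 = 1
Compute 4 * L = 4 * 0.91 = 3.64
f = 1 * 343 / 3.64
f = 94.23

94.23 Hz


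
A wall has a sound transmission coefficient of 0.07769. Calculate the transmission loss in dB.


Given values:
  tau = 0.07769
Formula: TL = 10 * log10(1 / tau)
Compute 1 / tau = 1 / 0.07769 = 12.8717
Compute log10(12.8717) = 1.109636
TL = 10 * 1.109636 = 11.1

11.1 dB


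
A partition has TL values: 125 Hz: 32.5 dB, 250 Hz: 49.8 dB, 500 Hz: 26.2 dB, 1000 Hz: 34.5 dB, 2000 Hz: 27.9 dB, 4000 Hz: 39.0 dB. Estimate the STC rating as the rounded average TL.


Given TL values at each frequency:
  125 Hz: 32.5 dB
  250 Hz: 49.8 dB
  500 Hz: 26.2 dB
  1000 Hz: 34.5 dB
  2000 Hz: 27.9 dB
  4000 Hz: 39.0 dB
Formula: STC ~ round(average of TL values)
Sum = 32.5 + 49.8 + 26.2 + 34.5 + 27.9 + 39.0 = 209.9
Average = 209.9 / 6 = 34.98
Rounded: 35

35


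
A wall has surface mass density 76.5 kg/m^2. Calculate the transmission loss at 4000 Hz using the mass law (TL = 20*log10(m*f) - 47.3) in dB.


Given values:
  m = 76.5 kg/m^2, f = 4000 Hz
Formula: TL = 20 * log10(m * f) - 47.3
Compute m * f = 76.5 * 4000 = 306000.0
Compute log10(306000.0) = 5.485721
Compute 20 * 5.485721 = 109.7144
TL = 109.7144 - 47.3 = 62.41

62.41 dB


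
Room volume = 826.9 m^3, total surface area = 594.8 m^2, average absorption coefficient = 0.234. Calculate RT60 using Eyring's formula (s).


Given values:
  V = 826.9 m^3, S = 594.8 m^2, alpha = 0.234
Formula: RT60 = 0.161 * V / (-S * ln(1 - alpha))
Compute ln(1 - 0.234) = ln(0.766) = -0.266573
Denominator: -594.8 * -0.266573 = 158.5576
Numerator: 0.161 * 826.9 = 133.1309
RT60 = 133.1309 / 158.5576 = 0.84

0.84 s


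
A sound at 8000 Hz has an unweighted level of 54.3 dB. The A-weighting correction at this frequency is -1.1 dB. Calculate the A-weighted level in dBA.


Given values:
  SPL = 54.3 dB
  A-weighting at 8000 Hz = -1.1 dB
Formula: L_A = SPL + A_weight
L_A = 54.3 + (-1.1)
L_A = 53.2

53.2 dBA


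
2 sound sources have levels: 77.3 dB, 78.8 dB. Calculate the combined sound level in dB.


Formula: L_total = 10 * log10( sum(10^(Li/10)) )
  Source 1: 10^(77.3/10) = 53703179.637
  Source 2: 10^(78.8/10) = 75857757.5029
Sum of linear values = 129560937.1399
L_total = 10 * log10(129560937.1399) = 81.12

81.12 dB


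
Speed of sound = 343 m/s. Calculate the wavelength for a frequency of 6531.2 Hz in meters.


Given values:
  c = 343 m/s, f = 6531.2 Hz
Formula: lambda = c / f
lambda = 343 / 6531.2
lambda = 0.0525

0.0525 m


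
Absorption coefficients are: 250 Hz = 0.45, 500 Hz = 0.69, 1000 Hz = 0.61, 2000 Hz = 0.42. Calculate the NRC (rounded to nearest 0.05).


Given values:
  a_250 = 0.45, a_500 = 0.69
  a_1000 = 0.61, a_2000 = 0.42
Formula: NRC = (a250 + a500 + a1000 + a2000) / 4
Sum = 0.45 + 0.69 + 0.61 + 0.42 = 2.17
NRC = 2.17 / 4 = 0.5425
Rounded to nearest 0.05: 0.55

0.55


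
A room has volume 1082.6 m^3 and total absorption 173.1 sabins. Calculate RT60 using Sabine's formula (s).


Given values:
  V = 1082.6 m^3
  A = 173.1 sabins
Formula: RT60 = 0.161 * V / A
Numerator: 0.161 * 1082.6 = 174.2986
RT60 = 174.2986 / 173.1 = 1.007

1.007 s


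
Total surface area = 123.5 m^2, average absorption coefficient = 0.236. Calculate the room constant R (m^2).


Given values:
  S = 123.5 m^2, alpha = 0.236
Formula: R = S * alpha / (1 - alpha)
Numerator: 123.5 * 0.236 = 29.146
Denominator: 1 - 0.236 = 0.764
R = 29.146 / 0.764 = 38.15

38.15 m^2


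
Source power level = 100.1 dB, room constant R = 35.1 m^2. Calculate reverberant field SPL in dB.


Given values:
  Lw = 100.1 dB, R = 35.1 m^2
Formula: SPL = Lw + 10 * log10(4 / R)
Compute 4 / R = 4 / 35.1 = 0.11396
Compute 10 * log10(0.11396) = -9.4325
SPL = 100.1 + (-9.4325) = 90.67

90.67 dB


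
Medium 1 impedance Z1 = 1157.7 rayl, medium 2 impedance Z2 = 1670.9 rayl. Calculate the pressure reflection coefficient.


Given values:
  Z1 = 1157.7 rayl, Z2 = 1670.9 rayl
Formula: R = (Z2 - Z1) / (Z2 + Z1)
Numerator: Z2 - Z1 = 1670.9 - 1157.7 = 513.2
Denominator: Z2 + Z1 = 1670.9 + 1157.7 = 2828.6
R = 513.2 / 2828.6 = 0.1814

0.1814


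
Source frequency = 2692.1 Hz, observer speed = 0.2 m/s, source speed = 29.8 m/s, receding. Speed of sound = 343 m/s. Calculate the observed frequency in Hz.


Given values:
  f_s = 2692.1 Hz, v_o = 0.2 m/s, v_s = 29.8 m/s
  Direction: receding
Formula: f_o = f_s * (c - v_o) / (c + v_s)
Numerator: c - v_o = 343 - 0.2 = 342.8
Denominator: c + v_s = 343 + 29.8 = 372.8
f_o = 2692.1 * 342.8 / 372.8 = 2475.46

2475.46 Hz


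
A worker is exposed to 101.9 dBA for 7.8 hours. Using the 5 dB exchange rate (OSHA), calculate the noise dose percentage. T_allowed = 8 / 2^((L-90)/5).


Given values:
  L = 101.9 dBA, T = 7.8 hours
Formula: T_allowed = 8 / 2^((L - 90) / 5)
Compute exponent: (101.9 - 90) / 5 = 2.38
Compute 2^(2.38) = 5.205367
T_allowed = 8 / 5.205367 = 1.536875 hours
Dose = (T / T_allowed) * 100
Dose = (7.8 / 1.536875) * 100 = 507.52

507.52 %


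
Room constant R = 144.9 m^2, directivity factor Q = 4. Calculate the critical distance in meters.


Given values:
  R = 144.9 m^2, Q = 4
Formula: d_c = 0.141 * sqrt(Q * R)
Compute Q * R = 4 * 144.9 = 579.6
Compute sqrt(579.6) = 24.0749
d_c = 0.141 * 24.0749 = 3.395

3.395 m


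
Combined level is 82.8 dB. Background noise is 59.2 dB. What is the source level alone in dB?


Given values:
  L_total = 82.8 dB, L_bg = 59.2 dB
Formula: L_source = 10 * log10(10^(L_total/10) - 10^(L_bg/10))
Convert to linear:
  10^(82.8/10) = 190546071.7963
  10^(59.2/10) = 831763.7711
Difference: 190546071.7963 - 831763.7711 = 189714308.0252
L_source = 10 * log10(189714308.0252) = 82.78

82.78 dB


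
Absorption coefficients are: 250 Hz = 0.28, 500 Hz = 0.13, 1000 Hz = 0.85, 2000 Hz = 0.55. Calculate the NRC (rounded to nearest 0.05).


Given values:
  a_250 = 0.28, a_500 = 0.13
  a_1000 = 0.85, a_2000 = 0.55
Formula: NRC = (a250 + a500 + a1000 + a2000) / 4
Sum = 0.28 + 0.13 + 0.85 + 0.55 = 1.81
NRC = 1.81 / 4 = 0.4525
Rounded to nearest 0.05: 0.45

0.45


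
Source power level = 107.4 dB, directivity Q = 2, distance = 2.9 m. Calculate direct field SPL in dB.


Given values:
  Lw = 107.4 dB, Q = 2, r = 2.9 m
Formula: SPL = Lw + 10 * log10(Q / (4 * pi * r^2))
Compute 4 * pi * r^2 = 4 * pi * 2.9^2 = 105.6832
Compute Q / denom = 2 / 105.6832 = 0.01892448
Compute 10 * log10(0.01892448) = -17.2298
SPL = 107.4 + (-17.2298) = 90.17

90.17 dB


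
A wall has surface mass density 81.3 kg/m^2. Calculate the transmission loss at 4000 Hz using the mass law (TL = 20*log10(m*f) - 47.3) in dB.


Given values:
  m = 81.3 kg/m^2, f = 4000 Hz
Formula: TL = 20 * log10(m * f) - 47.3
Compute m * f = 81.3 * 4000 = 325200.0
Compute log10(325200.0) = 5.512151
Compute 20 * 5.512151 = 110.243
TL = 110.243 - 47.3 = 62.94

62.94 dB


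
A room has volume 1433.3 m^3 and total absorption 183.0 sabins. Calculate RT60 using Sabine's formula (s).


Given values:
  V = 1433.3 m^3
  A = 183.0 sabins
Formula: RT60 = 0.161 * V / A
Numerator: 0.161 * 1433.3 = 230.7613
RT60 = 230.7613 / 183.0 = 1.261

1.261 s


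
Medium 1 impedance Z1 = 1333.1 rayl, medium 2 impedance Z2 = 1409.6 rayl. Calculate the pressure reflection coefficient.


Given values:
  Z1 = 1333.1 rayl, Z2 = 1409.6 rayl
Formula: R = (Z2 - Z1) / (Z2 + Z1)
Numerator: Z2 - Z1 = 1409.6 - 1333.1 = 76.5
Denominator: Z2 + Z1 = 1409.6 + 1333.1 = 2742.7
R = 76.5 / 2742.7 = 0.0279

0.0279


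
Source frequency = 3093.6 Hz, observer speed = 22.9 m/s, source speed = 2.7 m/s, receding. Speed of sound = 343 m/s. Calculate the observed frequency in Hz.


Given values:
  f_s = 3093.6 Hz, v_o = 22.9 m/s, v_s = 2.7 m/s
  Direction: receding
Formula: f_o = f_s * (c - v_o) / (c + v_s)
Numerator: c - v_o = 343 - 22.9 = 320.1
Denominator: c + v_s = 343 + 2.7 = 345.7
f_o = 3093.6 * 320.1 / 345.7 = 2864.51

2864.51 Hz


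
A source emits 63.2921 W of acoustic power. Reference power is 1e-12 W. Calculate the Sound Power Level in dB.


Given values:
  W = 63.2921 W
  W_ref = 1e-12 W
Formula: SWL = 10 * log10(W / W_ref)
Compute ratio: W / W_ref = 63292100000000
Compute log10: log10(63292100000000) = 13.80135
Multiply: SWL = 10 * 13.80135 = 138.01

138.01 dB


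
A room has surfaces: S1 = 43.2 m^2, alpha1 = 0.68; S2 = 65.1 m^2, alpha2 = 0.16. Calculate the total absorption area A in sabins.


Given surfaces:
  Surface 1: 43.2 * 0.68 = 29.376
  Surface 2: 65.1 * 0.16 = 10.416
Formula: A = sum(Si * alpha_i)
A = 29.376 + 10.416
A = 39.79

39.79 sabins


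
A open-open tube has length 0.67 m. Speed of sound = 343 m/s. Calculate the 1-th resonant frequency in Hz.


Given values:
  Tube type: open-open, L = 0.67 m, c = 343 m/s, n = 1
Formula: f_n = n * c / (2 * L)
Compute 2 * L = 2 * 0.67 = 1.34
f = 1 * 343 / 1.34
f = 255.97

255.97 Hz


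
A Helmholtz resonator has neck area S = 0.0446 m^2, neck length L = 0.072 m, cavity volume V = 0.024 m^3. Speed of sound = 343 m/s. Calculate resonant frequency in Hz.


Given values:
  S = 0.0446 m^2, L = 0.072 m, V = 0.024 m^3, c = 343 m/s
Formula: f = (c / (2*pi)) * sqrt(S / (V * L))
Compute V * L = 0.024 * 0.072 = 0.001728
Compute S / (V * L) = 0.0446 / 0.001728 = 25.8102
Compute sqrt(25.8102) = 5.080374
Compute c / (2*pi) = 343 / 6.283185 = 54.590148
f = 54.590148 * 5.080374 = 277.34

277.34 Hz


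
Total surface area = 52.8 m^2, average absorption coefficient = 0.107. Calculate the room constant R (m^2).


Given values:
  S = 52.8 m^2, alpha = 0.107
Formula: R = S * alpha / (1 - alpha)
Numerator: 52.8 * 0.107 = 5.6496
Denominator: 1 - 0.107 = 0.893
R = 5.6496 / 0.893 = 6.33

6.33 m^2


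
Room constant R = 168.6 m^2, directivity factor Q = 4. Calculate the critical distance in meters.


Given values:
  R = 168.6 m^2, Q = 4
Formula: d_c = 0.141 * sqrt(Q * R)
Compute Q * R = 4 * 168.6 = 674.4
Compute sqrt(674.4) = 25.9692
d_c = 0.141 * 25.9692 = 3.662

3.662 m


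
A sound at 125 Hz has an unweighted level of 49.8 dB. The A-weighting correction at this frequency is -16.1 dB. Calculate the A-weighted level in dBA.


Given values:
  SPL = 49.8 dB
  A-weighting at 125 Hz = -16.1 dB
Formula: L_A = SPL + A_weight
L_A = 49.8 + (-16.1)
L_A = 33.7

33.7 dBA


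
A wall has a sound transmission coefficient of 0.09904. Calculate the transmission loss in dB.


Given values:
  tau = 0.09904
Formula: TL = 10 * log10(1 / tau)
Compute 1 / tau = 1 / 0.09904 = 10.0969
Compute log10(10.0969) = 1.004188
TL = 10 * 1.004188 = 10.04

10.04 dB


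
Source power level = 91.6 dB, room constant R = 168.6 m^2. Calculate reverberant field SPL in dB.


Given values:
  Lw = 91.6 dB, R = 168.6 m^2
Formula: SPL = Lw + 10 * log10(4 / R)
Compute 4 / R = 4 / 168.6 = 0.023725
Compute 10 * log10(0.023725) = -16.2479
SPL = 91.6 + (-16.2479) = 75.35

75.35 dB


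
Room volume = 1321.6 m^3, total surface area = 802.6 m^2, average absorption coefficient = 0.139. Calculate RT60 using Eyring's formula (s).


Given values:
  V = 1321.6 m^3, S = 802.6 m^2, alpha = 0.139
Formula: RT60 = 0.161 * V / (-S * ln(1 - alpha))
Compute ln(1 - 0.139) = ln(0.861) = -0.149661
Denominator: -802.6 * -0.149661 = 120.1179
Numerator: 0.161 * 1321.6 = 212.7776
RT60 = 212.7776 / 120.1179 = 1.771

1.771 s


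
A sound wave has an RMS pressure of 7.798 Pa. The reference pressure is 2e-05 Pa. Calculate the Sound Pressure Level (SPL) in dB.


Given values:
  p = 7.798 Pa
  p_ref = 2e-05 Pa
Formula: SPL = 20 * log10(p / p_ref)
Compute ratio: p / p_ref = 7.798 / 2e-05 = 389900
Compute log10: log10(389900) = 5.590953
Multiply: SPL = 20 * 5.590953 = 111.82

111.82 dB


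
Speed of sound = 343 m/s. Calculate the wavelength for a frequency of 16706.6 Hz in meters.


Given values:
  c = 343 m/s, f = 16706.6 Hz
Formula: lambda = c / f
lambda = 343 / 16706.6
lambda = 0.0205

0.0205 m


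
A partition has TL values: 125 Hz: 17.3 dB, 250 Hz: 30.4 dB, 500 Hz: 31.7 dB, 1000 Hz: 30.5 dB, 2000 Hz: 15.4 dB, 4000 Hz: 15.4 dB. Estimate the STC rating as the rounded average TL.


Given TL values at each frequency:
  125 Hz: 17.3 dB
  250 Hz: 30.4 dB
  500 Hz: 31.7 dB
  1000 Hz: 30.5 dB
  2000 Hz: 15.4 dB
  4000 Hz: 15.4 dB
Formula: STC ~ round(average of TL values)
Sum = 17.3 + 30.4 + 31.7 + 30.5 + 15.4 + 15.4 = 140.7
Average = 140.7 / 6 = 23.45
Rounded: 23

23


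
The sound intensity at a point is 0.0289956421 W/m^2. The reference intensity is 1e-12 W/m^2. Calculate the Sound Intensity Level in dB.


Given values:
  I = 0.0289956421 W/m^2
  I_ref = 1e-12 W/m^2
Formula: SIL = 10 * log10(I / I_ref)
Compute ratio: I / I_ref = 28995642100
Compute log10: log10(28995642100) = 10.462333
Multiply: SIL = 10 * 10.462333 = 104.62

104.62 dB


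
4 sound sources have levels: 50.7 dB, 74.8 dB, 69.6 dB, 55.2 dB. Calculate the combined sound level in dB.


Formula: L_total = 10 * log10( sum(10^(Li/10)) )
  Source 1: 10^(50.7/10) = 117489.7555
  Source 2: 10^(74.8/10) = 30199517.204
  Source 3: 10^(69.6/10) = 9120108.3936
  Source 4: 10^(55.2/10) = 331131.1215
Sum of linear values = 39768246.4746
L_total = 10 * log10(39768246.4746) = 76.0

76.0 dB


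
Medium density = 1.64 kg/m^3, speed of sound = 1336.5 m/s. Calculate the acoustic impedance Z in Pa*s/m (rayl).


Given values:
  rho = 1.64 kg/m^3
  c = 1336.5 m/s
Formula: Z = rho * c
Z = 1.64 * 1336.5
Z = 2191.86

2191.86 rayl


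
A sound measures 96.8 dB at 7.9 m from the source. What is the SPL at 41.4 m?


Given values:
  SPL1 = 96.8 dB, r1 = 7.9 m, r2 = 41.4 m
Formula: SPL2 = SPL1 - 20 * log10(r2 / r1)
Compute ratio: r2 / r1 = 41.4 / 7.9 = 5.2405
Compute log10: log10(5.2405) = 0.719373
Compute drop: 20 * 0.719373 = 14.3875
SPL2 = 96.8 - 14.3875 = 82.41

82.41 dB


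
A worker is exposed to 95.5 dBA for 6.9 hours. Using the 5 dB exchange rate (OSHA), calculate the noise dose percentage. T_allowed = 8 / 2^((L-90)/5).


Given values:
  L = 95.5 dBA, T = 6.9 hours
Formula: T_allowed = 8 / 2^((L - 90) / 5)
Compute exponent: (95.5 - 90) / 5 = 1.1
Compute 2^(1.1) = 2.143547
T_allowed = 8 / 2.143547 = 3.732132 hours
Dose = (T / T_allowed) * 100
Dose = (6.9 / 3.732132) * 100 = 184.88

184.88 %


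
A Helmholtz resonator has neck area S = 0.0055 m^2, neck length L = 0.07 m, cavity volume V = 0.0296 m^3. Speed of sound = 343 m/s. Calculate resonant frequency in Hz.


Given values:
  S = 0.0055 m^2, L = 0.07 m, V = 0.0296 m^3, c = 343 m/s
Formula: f = (c / (2*pi)) * sqrt(S / (V * L))
Compute V * L = 0.0296 * 0.07 = 0.002072
Compute S / (V * L) = 0.0055 / 0.002072 = 2.6544
Compute sqrt(2.6544) = 1.629233
Compute c / (2*pi) = 343 / 6.283185 = 54.590148
f = 54.590148 * 1.629233 = 88.94

88.94 Hz


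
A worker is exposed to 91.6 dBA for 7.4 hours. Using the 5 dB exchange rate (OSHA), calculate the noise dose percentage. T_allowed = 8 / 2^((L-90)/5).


Given values:
  L = 91.6 dBA, T = 7.4 hours
Formula: T_allowed = 8 / 2^((L - 90) / 5)
Compute exponent: (91.6 - 90) / 5 = 0.32
Compute 2^(0.32) = 1.248331
T_allowed = 8 / 1.248331 = 6.408557 hours
Dose = (T / T_allowed) * 100
Dose = (7.4 / 6.408557) * 100 = 115.47

115.47 %


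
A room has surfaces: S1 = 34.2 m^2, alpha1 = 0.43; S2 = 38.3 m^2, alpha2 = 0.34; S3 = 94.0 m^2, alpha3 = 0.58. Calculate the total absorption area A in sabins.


Given surfaces:
  Surface 1: 34.2 * 0.43 = 14.706
  Surface 2: 38.3 * 0.34 = 13.022
  Surface 3: 94.0 * 0.58 = 54.52
Formula: A = sum(Si * alpha_i)
A = 14.706 + 13.022 + 54.52
A = 82.25

82.25 sabins


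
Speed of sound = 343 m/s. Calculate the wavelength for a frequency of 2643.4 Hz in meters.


Given values:
  c = 343 m/s, f = 2643.4 Hz
Formula: lambda = c / f
lambda = 343 / 2643.4
lambda = 0.1298

0.1298 m


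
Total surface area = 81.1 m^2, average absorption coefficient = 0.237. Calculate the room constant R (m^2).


Given values:
  S = 81.1 m^2, alpha = 0.237
Formula: R = S * alpha / (1 - alpha)
Numerator: 81.1 * 0.237 = 19.2207
Denominator: 1 - 0.237 = 0.763
R = 19.2207 / 0.763 = 25.19

25.19 m^2


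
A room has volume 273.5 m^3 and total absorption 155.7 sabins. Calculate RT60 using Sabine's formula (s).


Given values:
  V = 273.5 m^3
  A = 155.7 sabins
Formula: RT60 = 0.161 * V / A
Numerator: 0.161 * 273.5 = 44.0335
RT60 = 44.0335 / 155.7 = 0.283

0.283 s


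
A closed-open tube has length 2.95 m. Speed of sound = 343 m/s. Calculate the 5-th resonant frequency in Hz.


Given values:
  Tube type: closed-open, L = 2.95 m, c = 343 m/s, n = 5
Formula: f_n = (2n - 1) * c / (4 * L)
Compute 2n - 1 = 2*5 - 1 = 9
Compute 4 * L = 4 * 2.95 = 11.8
f = 9 * 343 / 11.8
f = 261.61

261.61 Hz


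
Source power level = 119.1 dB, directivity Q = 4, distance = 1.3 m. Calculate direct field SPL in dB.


Given values:
  Lw = 119.1 dB, Q = 4, r = 1.3 m
Formula: SPL = Lw + 10 * log10(Q / (4 * pi * r^2))
Compute 4 * pi * r^2 = 4 * pi * 1.3^2 = 21.2372
Compute Q / denom = 4 / 21.2372 = 0.18834875
Compute 10 * log10(0.18834875) = -7.2504
SPL = 119.1 + (-7.2504) = 111.85

111.85 dB


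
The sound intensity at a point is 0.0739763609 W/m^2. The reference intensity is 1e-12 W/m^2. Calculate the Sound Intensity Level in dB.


Given values:
  I = 0.0739763609 W/m^2
  I_ref = 1e-12 W/m^2
Formula: SIL = 10 * log10(I / I_ref)
Compute ratio: I / I_ref = 73976360900
Compute log10: log10(73976360900) = 10.869093
Multiply: SIL = 10 * 10.869093 = 108.69

108.69 dB


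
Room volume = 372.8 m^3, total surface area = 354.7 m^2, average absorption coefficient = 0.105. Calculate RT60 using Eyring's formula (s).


Given values:
  V = 372.8 m^3, S = 354.7 m^2, alpha = 0.105
Formula: RT60 = 0.161 * V / (-S * ln(1 - alpha))
Compute ln(1 - 0.105) = ln(0.895) = -0.110932
Denominator: -354.7 * -0.110932 = 39.3476
Numerator: 0.161 * 372.8 = 60.0208
RT60 = 60.0208 / 39.3476 = 1.525

1.525 s


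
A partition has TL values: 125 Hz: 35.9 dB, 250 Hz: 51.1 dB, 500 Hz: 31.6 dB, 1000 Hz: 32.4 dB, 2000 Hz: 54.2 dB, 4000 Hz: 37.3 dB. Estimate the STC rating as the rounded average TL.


Given TL values at each frequency:
  125 Hz: 35.9 dB
  250 Hz: 51.1 dB
  500 Hz: 31.6 dB
  1000 Hz: 32.4 dB
  2000 Hz: 54.2 dB
  4000 Hz: 37.3 dB
Formula: STC ~ round(average of TL values)
Sum = 35.9 + 51.1 + 31.6 + 32.4 + 54.2 + 37.3 = 242.5
Average = 242.5 / 6 = 40.42
Rounded: 40

40


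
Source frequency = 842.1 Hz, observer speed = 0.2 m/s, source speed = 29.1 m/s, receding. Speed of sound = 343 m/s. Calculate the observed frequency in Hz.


Given values:
  f_s = 842.1 Hz, v_o = 0.2 m/s, v_s = 29.1 m/s
  Direction: receding
Formula: f_o = f_s * (c - v_o) / (c + v_s)
Numerator: c - v_o = 343 - 0.2 = 342.8
Denominator: c + v_s = 343 + 29.1 = 372.1
f_o = 842.1 * 342.8 / 372.1 = 775.79

775.79 Hz


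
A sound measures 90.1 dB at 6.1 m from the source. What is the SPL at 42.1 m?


Given values:
  SPL1 = 90.1 dB, r1 = 6.1 m, r2 = 42.1 m
Formula: SPL2 = SPL1 - 20 * log10(r2 / r1)
Compute ratio: r2 / r1 = 42.1 / 6.1 = 6.9016
Compute log10: log10(6.9016) = 0.83895
Compute drop: 20 * 0.83895 = 16.779
SPL2 = 90.1 - 16.779 = 73.32

73.32 dB


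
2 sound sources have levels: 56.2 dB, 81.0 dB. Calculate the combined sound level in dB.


Formula: L_total = 10 * log10( sum(10^(Li/10)) )
  Source 1: 10^(56.2/10) = 416869.3835
  Source 2: 10^(81.0/10) = 125892541.1794
Sum of linear values = 126309410.5629
L_total = 10 * log10(126309410.5629) = 81.01

81.01 dB


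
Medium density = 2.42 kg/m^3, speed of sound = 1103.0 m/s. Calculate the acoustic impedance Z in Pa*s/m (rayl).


Given values:
  rho = 2.42 kg/m^3
  c = 1103.0 m/s
Formula: Z = rho * c
Z = 2.42 * 1103.0
Z = 2669.26

2669.26 rayl


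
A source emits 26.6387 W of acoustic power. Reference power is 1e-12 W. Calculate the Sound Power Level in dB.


Given values:
  W = 26.6387 W
  W_ref = 1e-12 W
Formula: SWL = 10 * log10(W / W_ref)
Compute ratio: W / W_ref = 26638700000000
Compute log10: log10(26638700000000) = 13.425513
Multiply: SWL = 10 * 13.425513 = 134.26

134.26 dB


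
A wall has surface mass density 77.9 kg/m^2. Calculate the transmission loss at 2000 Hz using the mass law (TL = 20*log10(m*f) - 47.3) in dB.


Given values:
  m = 77.9 kg/m^2, f = 2000 Hz
Formula: TL = 20 * log10(m * f) - 47.3
Compute m * f = 77.9 * 2000 = 155800.0
Compute log10(155800.0) = 5.192567
Compute 20 * 5.192567 = 103.8513
TL = 103.8513 - 47.3 = 56.55

56.55 dB


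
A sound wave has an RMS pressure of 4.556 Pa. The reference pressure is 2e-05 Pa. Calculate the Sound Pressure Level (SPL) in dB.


Given values:
  p = 4.556 Pa
  p_ref = 2e-05 Pa
Formula: SPL = 20 * log10(p / p_ref)
Compute ratio: p / p_ref = 4.556 / 2e-05 = 227800
Compute log10: log10(227800) = 5.357554
Multiply: SPL = 20 * 5.357554 = 107.15

107.15 dB


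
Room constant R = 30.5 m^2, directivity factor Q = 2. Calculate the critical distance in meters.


Given values:
  R = 30.5 m^2, Q = 2
Formula: d_c = 0.141 * sqrt(Q * R)
Compute Q * R = 2 * 30.5 = 61.0
Compute sqrt(61.0) = 7.8102
d_c = 0.141 * 7.8102 = 1.101

1.101 m


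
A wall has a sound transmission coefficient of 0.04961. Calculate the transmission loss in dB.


Given values:
  tau = 0.04961
Formula: TL = 10 * log10(1 / tau)
Compute 1 / tau = 1 / 0.04961 = 20.1572
Compute log10(20.1572) = 1.30443
TL = 10 * 1.30443 = 13.04

13.04 dB


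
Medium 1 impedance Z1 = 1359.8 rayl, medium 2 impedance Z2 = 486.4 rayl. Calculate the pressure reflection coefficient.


Given values:
  Z1 = 1359.8 rayl, Z2 = 486.4 rayl
Formula: R = (Z2 - Z1) / (Z2 + Z1)
Numerator: Z2 - Z1 = 486.4 - 1359.8 = -873.4
Denominator: Z2 + Z1 = 486.4 + 1359.8 = 1846.2
R = -873.4 / 1846.2 = -0.4731

-0.4731


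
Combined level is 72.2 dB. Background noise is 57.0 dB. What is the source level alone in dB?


Given values:
  L_total = 72.2 dB, L_bg = 57.0 dB
Formula: L_source = 10 * log10(10^(L_total/10) - 10^(L_bg/10))
Convert to linear:
  10^(72.2/10) = 16595869.0744
  10^(57.0/10) = 501187.2336
Difference: 16595869.0744 - 501187.2336 = 16094681.8408
L_source = 10 * log10(16094681.8408) = 72.07

72.07 dB


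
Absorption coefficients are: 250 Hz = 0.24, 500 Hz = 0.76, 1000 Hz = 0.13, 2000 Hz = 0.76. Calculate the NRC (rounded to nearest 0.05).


Given values:
  a_250 = 0.24, a_500 = 0.76
  a_1000 = 0.13, a_2000 = 0.76
Formula: NRC = (a250 + a500 + a1000 + a2000) / 4
Sum = 0.24 + 0.76 + 0.13 + 0.76 = 1.89
NRC = 1.89 / 4 = 0.4725
Rounded to nearest 0.05: 0.45

0.45


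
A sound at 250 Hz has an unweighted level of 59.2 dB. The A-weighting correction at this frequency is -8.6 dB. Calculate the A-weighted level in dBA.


Given values:
  SPL = 59.2 dB
  A-weighting at 250 Hz = -8.6 dB
Formula: L_A = SPL + A_weight
L_A = 59.2 + (-8.6)
L_A = 50.6

50.6 dBA


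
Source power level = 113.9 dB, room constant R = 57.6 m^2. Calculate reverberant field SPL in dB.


Given values:
  Lw = 113.9 dB, R = 57.6 m^2
Formula: SPL = Lw + 10 * log10(4 / R)
Compute 4 / R = 4 / 57.6 = 0.069444
Compute 10 * log10(0.069444) = -11.5837
SPL = 113.9 + (-11.5837) = 102.32

102.32 dB


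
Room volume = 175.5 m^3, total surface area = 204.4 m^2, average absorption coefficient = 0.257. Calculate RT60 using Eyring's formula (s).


Given values:
  V = 175.5 m^3, S = 204.4 m^2, alpha = 0.257
Formula: RT60 = 0.161 * V / (-S * ln(1 - alpha))
Compute ln(1 - 0.257) = ln(0.743) = -0.297059
Denominator: -204.4 * -0.297059 = 60.7189
Numerator: 0.161 * 175.5 = 28.2555
RT60 = 28.2555 / 60.7189 = 0.465

0.465 s


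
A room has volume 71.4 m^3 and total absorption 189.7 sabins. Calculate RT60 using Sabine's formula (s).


Given values:
  V = 71.4 m^3
  A = 189.7 sabins
Formula: RT60 = 0.161 * V / A
Numerator: 0.161 * 71.4 = 11.4954
RT60 = 11.4954 / 189.7 = 0.061

0.061 s


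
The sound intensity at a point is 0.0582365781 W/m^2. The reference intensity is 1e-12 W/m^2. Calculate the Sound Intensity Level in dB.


Given values:
  I = 0.0582365781 W/m^2
  I_ref = 1e-12 W/m^2
Formula: SIL = 10 * log10(I / I_ref)
Compute ratio: I / I_ref = 58236578100
Compute log10: log10(58236578100) = 10.765196
Multiply: SIL = 10 * 10.765196 = 107.65

107.65 dB


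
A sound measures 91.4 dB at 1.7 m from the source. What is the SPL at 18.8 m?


Given values:
  SPL1 = 91.4 dB, r1 = 1.7 m, r2 = 18.8 m
Formula: SPL2 = SPL1 - 20 * log10(r2 / r1)
Compute ratio: r2 / r1 = 18.8 / 1.7 = 11.0588
Compute log10: log10(11.0588) = 1.043708
Compute drop: 20 * 1.043708 = 20.8742
SPL2 = 91.4 - 20.8742 = 70.53

70.53 dB


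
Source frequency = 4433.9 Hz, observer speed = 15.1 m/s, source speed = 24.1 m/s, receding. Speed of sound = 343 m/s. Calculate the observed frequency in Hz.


Given values:
  f_s = 4433.9 Hz, v_o = 15.1 m/s, v_s = 24.1 m/s
  Direction: receding
Formula: f_o = f_s * (c - v_o) / (c + v_s)
Numerator: c - v_o = 343 - 15.1 = 327.9
Denominator: c + v_s = 343 + 24.1 = 367.1
f_o = 4433.9 * 327.9 / 367.1 = 3960.44

3960.44 Hz


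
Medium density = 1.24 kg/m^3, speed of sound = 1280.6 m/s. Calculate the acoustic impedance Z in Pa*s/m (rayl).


Given values:
  rho = 1.24 kg/m^3
  c = 1280.6 m/s
Formula: Z = rho * c
Z = 1.24 * 1280.6
Z = 1587.94

1587.94 rayl


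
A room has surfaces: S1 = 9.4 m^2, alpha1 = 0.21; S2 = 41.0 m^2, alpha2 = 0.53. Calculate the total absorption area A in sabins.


Given surfaces:
  Surface 1: 9.4 * 0.21 = 1.974
  Surface 2: 41.0 * 0.53 = 21.73
Formula: A = sum(Si * alpha_i)
A = 1.974 + 21.73
A = 23.7

23.7 sabins


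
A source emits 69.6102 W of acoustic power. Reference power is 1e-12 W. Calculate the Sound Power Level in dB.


Given values:
  W = 69.6102 W
  W_ref = 1e-12 W
Formula: SWL = 10 * log10(W / W_ref)
Compute ratio: W / W_ref = 69610200000000
Compute log10: log10(69610200000000) = 13.842673
Multiply: SWL = 10 * 13.842673 = 138.43

138.43 dB


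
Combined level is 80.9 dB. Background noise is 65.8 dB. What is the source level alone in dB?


Given values:
  L_total = 80.9 dB, L_bg = 65.8 dB
Formula: L_source = 10 * log10(10^(L_total/10) - 10^(L_bg/10))
Convert to linear:
  10^(80.9/10) = 123026877.0812
  10^(65.8/10) = 3801893.9632
Difference: 123026877.0812 - 3801893.9632 = 119224983.118
L_source = 10 * log10(119224983.118) = 80.76

80.76 dB


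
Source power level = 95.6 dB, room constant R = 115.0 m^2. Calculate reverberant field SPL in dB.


Given values:
  Lw = 95.6 dB, R = 115.0 m^2
Formula: SPL = Lw + 10 * log10(4 / R)
Compute 4 / R = 4 / 115.0 = 0.034783
Compute 10 * log10(0.034783) = -14.5863
SPL = 95.6 + (-14.5863) = 81.01

81.01 dB


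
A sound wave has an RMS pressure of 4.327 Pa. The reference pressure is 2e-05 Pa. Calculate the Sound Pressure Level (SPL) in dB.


Given values:
  p = 4.327 Pa
  p_ref = 2e-05 Pa
Formula: SPL = 20 * log10(p / p_ref)
Compute ratio: p / p_ref = 4.327 / 2e-05 = 216350
Compute log10: log10(216350) = 5.335157
Multiply: SPL = 20 * 5.335157 = 106.7

106.7 dB


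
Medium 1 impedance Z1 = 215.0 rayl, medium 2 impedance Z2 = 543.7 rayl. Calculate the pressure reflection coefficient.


Given values:
  Z1 = 215.0 rayl, Z2 = 543.7 rayl
Formula: R = (Z2 - Z1) / (Z2 + Z1)
Numerator: Z2 - Z1 = 543.7 - 215.0 = 328.7
Denominator: Z2 + Z1 = 543.7 + 215.0 = 758.7
R = 328.7 / 758.7 = 0.4332

0.4332


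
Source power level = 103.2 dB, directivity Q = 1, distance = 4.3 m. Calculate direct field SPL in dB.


Given values:
  Lw = 103.2 dB, Q = 1, r = 4.3 m
Formula: SPL = Lw + 10 * log10(Q / (4 * pi * r^2))
Compute 4 * pi * r^2 = 4 * pi * 4.3^2 = 232.3522
Compute Q / denom = 1 / 232.3522 = 0.00430381
Compute 10 * log10(0.00430381) = -23.6615
SPL = 103.2 + (-23.6615) = 79.54

79.54 dB
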